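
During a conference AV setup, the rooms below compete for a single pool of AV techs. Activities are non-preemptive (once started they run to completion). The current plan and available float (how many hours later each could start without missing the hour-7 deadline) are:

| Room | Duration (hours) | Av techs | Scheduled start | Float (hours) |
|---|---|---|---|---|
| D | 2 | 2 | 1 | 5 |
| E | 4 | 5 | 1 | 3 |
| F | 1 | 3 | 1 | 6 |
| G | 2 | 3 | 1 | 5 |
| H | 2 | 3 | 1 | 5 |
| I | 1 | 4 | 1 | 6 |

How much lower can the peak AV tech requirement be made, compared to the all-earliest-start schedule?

13

Early-start peak: h1:20  h2:13  h3:5  h4:5  h5:0  h6:0  h7:0 ⇒ 20.
Leveled (D@1, E@1, F@5, G@5, H@6, I@7): h1:7  h2:7  h3:5  h4:5  h5:6  h6:6  h7:7 ⇒ 7.
Reduction 20 − 7 = 13.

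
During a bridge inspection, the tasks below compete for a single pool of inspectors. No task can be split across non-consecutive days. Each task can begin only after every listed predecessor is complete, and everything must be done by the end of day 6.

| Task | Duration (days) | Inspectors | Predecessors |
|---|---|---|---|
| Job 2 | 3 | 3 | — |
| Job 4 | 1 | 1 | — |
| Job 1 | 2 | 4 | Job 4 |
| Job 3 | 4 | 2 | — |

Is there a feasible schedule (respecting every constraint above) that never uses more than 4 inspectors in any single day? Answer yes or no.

no

Total inspector-days = 26; over 6 days the average is 26/6 > 4, so some day must exceed 4.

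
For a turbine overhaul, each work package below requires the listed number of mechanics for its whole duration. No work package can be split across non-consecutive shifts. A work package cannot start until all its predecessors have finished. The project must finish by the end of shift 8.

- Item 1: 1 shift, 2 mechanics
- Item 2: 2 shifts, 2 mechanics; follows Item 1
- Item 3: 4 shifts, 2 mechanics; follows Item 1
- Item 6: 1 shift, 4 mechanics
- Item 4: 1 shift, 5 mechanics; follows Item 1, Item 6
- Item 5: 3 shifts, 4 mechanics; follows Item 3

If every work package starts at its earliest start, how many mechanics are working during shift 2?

9

At early start, shift 2 has: Item 2, Item 3, Item 4.
Demand: 2 + 2 + 5 = 9.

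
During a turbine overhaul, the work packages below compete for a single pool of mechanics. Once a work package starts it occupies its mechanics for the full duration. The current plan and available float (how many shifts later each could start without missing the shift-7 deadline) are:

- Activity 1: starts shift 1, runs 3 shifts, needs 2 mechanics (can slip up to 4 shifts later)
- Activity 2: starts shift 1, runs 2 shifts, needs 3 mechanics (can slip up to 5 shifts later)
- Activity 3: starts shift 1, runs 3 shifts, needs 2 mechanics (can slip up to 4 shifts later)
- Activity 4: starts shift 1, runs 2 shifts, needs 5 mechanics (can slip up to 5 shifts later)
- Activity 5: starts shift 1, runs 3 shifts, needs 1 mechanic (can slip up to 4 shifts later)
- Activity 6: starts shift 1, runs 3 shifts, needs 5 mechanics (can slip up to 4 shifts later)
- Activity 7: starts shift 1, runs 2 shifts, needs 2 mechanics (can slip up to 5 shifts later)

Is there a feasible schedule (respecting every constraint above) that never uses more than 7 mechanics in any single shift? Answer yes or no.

no

Total mechanic-shifts = 50; over 7 shifts the average is 50/7 > 7, so some shift must exceed 7.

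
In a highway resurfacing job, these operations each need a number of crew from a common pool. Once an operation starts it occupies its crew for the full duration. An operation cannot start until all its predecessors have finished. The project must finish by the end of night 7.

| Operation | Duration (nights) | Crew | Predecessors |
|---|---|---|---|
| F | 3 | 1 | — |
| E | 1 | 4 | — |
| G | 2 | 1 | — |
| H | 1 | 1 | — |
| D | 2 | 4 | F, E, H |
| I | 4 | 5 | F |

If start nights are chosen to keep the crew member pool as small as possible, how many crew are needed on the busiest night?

Schedule F@1, E@1, G@1, H@1, D@4, I@4: n1:7  n2:2  n3:1  n4:9  n5:9  n6:5  n7:5 — peak 9.

9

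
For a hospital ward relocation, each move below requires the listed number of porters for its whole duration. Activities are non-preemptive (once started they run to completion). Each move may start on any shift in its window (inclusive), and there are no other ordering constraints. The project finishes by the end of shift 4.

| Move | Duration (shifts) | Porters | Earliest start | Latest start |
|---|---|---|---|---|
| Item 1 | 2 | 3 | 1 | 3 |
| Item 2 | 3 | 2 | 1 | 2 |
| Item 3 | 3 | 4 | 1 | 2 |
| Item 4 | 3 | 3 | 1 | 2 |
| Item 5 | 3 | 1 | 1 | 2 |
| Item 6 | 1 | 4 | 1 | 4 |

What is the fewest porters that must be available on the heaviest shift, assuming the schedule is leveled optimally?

Early-start (Item 1@1, Item 2@1, Item 3@1, Item 4@1, Item 5@1, Item 6@1) gives peak 17: s1:17  s2:13  s3:10  s4:0.
Shift Item 6→4.
Schedule Item 1@1, Item 2@1, Item 3@1, Item 4@1, Item 5@1, Item 6@4: s1:13  s2:13  s3:10  s4:4 — peak 13.

13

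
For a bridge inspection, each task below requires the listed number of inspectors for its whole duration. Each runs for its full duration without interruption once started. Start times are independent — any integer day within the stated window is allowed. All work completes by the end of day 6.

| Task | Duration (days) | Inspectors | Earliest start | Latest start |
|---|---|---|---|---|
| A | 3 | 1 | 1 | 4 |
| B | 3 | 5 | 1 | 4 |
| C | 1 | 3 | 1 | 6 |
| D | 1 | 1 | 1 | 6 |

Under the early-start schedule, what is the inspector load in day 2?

At early start, day 2 has: A, B.
Demand: 1 + 5 = 6.

6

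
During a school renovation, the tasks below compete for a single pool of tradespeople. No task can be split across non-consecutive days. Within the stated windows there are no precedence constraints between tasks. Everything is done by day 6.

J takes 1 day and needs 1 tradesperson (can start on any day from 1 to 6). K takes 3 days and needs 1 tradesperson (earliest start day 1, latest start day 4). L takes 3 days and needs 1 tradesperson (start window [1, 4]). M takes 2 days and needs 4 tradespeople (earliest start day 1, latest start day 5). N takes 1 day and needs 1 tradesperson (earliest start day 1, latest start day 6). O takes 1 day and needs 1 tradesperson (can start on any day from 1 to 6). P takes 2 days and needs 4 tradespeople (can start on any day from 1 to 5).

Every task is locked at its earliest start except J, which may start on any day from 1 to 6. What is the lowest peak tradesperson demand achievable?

J@1: d1:13  d2:10  d3:2  d4:0  d5:0  d6:0 → peak 13
J@2: d1:12  d2:11  d3:2  d4:0  d5:0  d6:0 → peak 12
J@3: d1:12  d2:10  d3:3  d4:0  d5:0  d6:0 → peak 12
J@4: d1:12  d2:10  d3:2  d4:1  d5:0  d6:0 → peak 12
J@5: d1:12  d2:10  d3:2  d4:0  d5:1  d6:0 → peak 12
J@6: d1:12  d2:10  d3:2  d4:0  d5:0  d6:1 → peak 12
Best is J@2, peak 12.

12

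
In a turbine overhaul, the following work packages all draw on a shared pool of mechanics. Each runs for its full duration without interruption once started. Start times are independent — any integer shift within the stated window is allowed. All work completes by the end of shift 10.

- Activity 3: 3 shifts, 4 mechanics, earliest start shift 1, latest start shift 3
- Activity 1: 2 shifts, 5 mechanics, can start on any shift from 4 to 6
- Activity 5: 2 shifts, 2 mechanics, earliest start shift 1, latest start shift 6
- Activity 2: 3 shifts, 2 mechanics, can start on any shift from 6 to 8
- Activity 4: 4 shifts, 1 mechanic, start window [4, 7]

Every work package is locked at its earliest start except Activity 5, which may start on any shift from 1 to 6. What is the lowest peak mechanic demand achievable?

Activity 5@1: s1:6  s2:6  s3:4  s4:6  s5:6  s6:3  s7:3  s8:2  s9:0  s10:0 → peak 6
Activity 5@2: s1:4  s2:6  s3:6  s4:6  s5:6  s6:3  s7:3  s8:2  s9:0  s10:0 → peak 6
Activity 5@3: s1:4  s2:4  s3:6  s4:8  s5:6  s6:3  s7:3  s8:2  s9:0  s10:0 → peak 8
Activity 5@4: s1:4  s2:4  s3:4  s4:8  s5:8  s6:3  s7:3  s8:2  s9:0  s10:0 → peak 8
Activity 5@5: s1:4  s2:4  s3:4  s4:6  s5:8  s6:5  s7:3  s8:2  s9:0  s10:0 → peak 8
Activity 5@6: s1:4  s2:4  s3:4  s4:6  s5:6  s6:5  s7:5  s8:2  s9:0  s10:0 → peak 6
Best is Activity 5@1, peak 6.

6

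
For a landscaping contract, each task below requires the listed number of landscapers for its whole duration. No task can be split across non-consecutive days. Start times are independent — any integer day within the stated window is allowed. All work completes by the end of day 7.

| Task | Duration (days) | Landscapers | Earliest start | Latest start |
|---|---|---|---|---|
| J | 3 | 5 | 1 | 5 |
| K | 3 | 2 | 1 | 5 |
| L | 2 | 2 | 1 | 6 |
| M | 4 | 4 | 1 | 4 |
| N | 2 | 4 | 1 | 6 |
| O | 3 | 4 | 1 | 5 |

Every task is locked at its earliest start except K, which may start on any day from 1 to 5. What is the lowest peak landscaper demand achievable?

K@1: d1:21  d2:21  d3:15  d4:4  d5:0  d6:0  d7:0 → peak 21
K@2: d1:19  d2:21  d3:15  d4:6  d5:0  d6:0  d7:0 → peak 21
K@3: d1:19  d2:19  d3:15  d4:6  d5:2  d6:0  d7:0 → peak 19
K@4: d1:19  d2:19  d3:13  d4:6  d5:2  d6:2  d7:0 → peak 19
K@5: d1:19  d2:19  d3:13  d4:4  d5:2  d6:2  d7:2 → peak 19
Best is K@3, peak 19.

19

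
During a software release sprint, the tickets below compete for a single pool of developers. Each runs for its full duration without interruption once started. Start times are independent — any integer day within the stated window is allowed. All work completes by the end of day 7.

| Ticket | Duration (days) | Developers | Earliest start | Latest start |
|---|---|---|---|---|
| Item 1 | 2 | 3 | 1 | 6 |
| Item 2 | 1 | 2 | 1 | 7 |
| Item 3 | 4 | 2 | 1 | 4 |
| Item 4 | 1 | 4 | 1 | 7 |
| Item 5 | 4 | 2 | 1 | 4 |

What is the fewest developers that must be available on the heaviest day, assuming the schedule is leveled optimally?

Early-start (Item 1@1, Item 2@1, Item 3@1, Item 4@1, Item 5@1) gives peak 13: d1:13  d2:7  d3:4  d4:4  d5:0  d6:0  d7:0.
Shift Item 3→2, Item 4→7, Item 5→3.
Schedule Item 1@1, Item 2@1, Item 3@2, Item 4@7, Item 5@3: d1:5  d2:5  d3:4  d4:4  d5:4  d6:2  d7:4 — peak 5.

5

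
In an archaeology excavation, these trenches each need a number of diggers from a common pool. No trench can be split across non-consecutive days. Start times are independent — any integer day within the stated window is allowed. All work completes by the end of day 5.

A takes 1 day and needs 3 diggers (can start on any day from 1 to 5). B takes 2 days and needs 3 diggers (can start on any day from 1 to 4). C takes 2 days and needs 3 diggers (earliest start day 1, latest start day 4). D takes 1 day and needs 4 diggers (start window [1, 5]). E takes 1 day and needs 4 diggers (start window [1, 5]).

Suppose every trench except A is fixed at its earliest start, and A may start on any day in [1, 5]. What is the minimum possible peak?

A@1: d1:17  d2:6  d3:0  d4:0  d5:0 → peak 17
A@2: d1:14  d2:9  d3:0  d4:0  d5:0 → peak 14
A@3: d1:14  d2:6  d3:3  d4:0  d5:0 → peak 14
A@4: d1:14  d2:6  d3:0  d4:3  d5:0 → peak 14
A@5: d1:14  d2:6  d3:0  d4:0  d5:3 → peak 14
Best is A@2, peak 14.

14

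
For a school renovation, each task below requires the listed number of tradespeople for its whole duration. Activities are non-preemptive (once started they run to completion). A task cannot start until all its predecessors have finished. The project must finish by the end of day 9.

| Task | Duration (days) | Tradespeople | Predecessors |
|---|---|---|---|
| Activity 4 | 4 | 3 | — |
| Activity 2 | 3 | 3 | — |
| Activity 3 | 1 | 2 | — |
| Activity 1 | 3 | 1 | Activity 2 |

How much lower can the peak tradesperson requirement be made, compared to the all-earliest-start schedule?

4

Early-start peak: d1:8  d2:6  d3:6  d4:4  d5:1  d6:1  d7:0  d8:0  d9:0 ⇒ 8.
Leveled (Activity 4@4, Activity 2@1, Activity 3@8, Activity 1@4): d1:3  d2:3  d3:3  d4:4  d5:4  d6:4  d7:3  d8:2  d9:0 ⇒ 4.
Reduction 8 − 4 = 4.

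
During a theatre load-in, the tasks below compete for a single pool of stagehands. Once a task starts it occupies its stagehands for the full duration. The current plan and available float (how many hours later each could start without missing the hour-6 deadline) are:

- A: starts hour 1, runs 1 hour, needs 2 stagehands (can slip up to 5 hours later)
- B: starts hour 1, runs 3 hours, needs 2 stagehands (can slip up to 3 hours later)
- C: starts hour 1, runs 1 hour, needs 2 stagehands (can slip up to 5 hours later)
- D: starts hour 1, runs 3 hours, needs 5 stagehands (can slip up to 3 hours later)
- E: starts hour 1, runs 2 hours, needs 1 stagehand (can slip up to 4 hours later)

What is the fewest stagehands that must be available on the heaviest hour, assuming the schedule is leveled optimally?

5

Early-start (A@1, B@1, C@1, D@1, E@1) gives peak 12: h1:12  h2:8  h3:7  h4:0  h5:0  h6:0.
Shift C→2, D→4.
Schedule A@1, B@1, C@2, D@4, E@1: h1:5  h2:5  h3:2  h4:5  h5:5  h6:5 — peak 5.
Total stagehand-hours = 27 over 6 hours ⇒ peak ≥ ⌈27/6⌉ = 5, so 5 is optimal.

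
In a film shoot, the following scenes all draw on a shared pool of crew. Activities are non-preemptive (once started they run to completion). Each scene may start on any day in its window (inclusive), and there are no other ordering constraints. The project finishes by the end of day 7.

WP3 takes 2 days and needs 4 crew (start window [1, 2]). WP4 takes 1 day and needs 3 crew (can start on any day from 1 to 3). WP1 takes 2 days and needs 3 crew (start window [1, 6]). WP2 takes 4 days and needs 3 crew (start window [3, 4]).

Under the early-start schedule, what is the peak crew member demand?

Early-start schedule: WP3@1, WP4@1, WP1@1, WP2@3.
Load per day: day 1: 10, day 2: 7, day 3: 3, day 4: 3, day 5: 3, day 6: 3, day 7: 0.
Peak is 10.

10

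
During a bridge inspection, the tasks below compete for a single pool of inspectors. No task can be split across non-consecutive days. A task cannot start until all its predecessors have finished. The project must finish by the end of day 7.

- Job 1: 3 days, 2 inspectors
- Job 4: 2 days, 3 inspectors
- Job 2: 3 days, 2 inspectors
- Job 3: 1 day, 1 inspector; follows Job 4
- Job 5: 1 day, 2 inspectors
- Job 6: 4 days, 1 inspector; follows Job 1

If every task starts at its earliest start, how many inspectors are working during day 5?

1

At early start, day 5 has: Job 6.
Demand: 1 = 1.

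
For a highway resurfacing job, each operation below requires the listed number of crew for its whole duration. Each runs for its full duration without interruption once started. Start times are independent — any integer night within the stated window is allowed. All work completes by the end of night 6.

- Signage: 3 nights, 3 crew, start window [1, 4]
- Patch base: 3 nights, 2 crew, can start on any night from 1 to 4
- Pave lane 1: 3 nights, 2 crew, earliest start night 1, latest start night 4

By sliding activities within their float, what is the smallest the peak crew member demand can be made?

4

Early-start (Signage@1, Patch base@1, Pave lane 1@1) gives peak 7: n1:7  n2:7  n3:7  n4:0  n5:0  n6:0.
Shift Patch base→4, Pave lane 1→4.
Schedule Signage@1, Patch base@4, Pave lane 1@4: n1:3  n2:3  n3:3  n4:4  n5:4  n6:4 — peak 4.
Total crew member-nights = 21 over 6 nights ⇒ peak ≥ ⌈21/6⌉ = 4, so 4 is optimal.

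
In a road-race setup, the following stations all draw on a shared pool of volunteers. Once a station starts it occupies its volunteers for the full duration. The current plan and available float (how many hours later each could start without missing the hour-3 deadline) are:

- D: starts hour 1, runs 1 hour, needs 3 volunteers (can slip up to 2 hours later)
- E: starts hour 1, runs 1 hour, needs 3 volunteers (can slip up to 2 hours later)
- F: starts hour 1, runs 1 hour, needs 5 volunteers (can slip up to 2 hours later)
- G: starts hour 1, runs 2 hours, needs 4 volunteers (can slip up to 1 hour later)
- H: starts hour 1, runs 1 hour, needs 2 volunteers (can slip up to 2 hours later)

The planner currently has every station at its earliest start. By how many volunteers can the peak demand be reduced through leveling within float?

10

Early-start peak: h1:17  h2:4  h3:0 ⇒ 17.
Leveled (D@1, E@2, F@3, G@1, H@3): h1:7  h2:7  h3:7 ⇒ 7.
Reduction 17 − 7 = 10.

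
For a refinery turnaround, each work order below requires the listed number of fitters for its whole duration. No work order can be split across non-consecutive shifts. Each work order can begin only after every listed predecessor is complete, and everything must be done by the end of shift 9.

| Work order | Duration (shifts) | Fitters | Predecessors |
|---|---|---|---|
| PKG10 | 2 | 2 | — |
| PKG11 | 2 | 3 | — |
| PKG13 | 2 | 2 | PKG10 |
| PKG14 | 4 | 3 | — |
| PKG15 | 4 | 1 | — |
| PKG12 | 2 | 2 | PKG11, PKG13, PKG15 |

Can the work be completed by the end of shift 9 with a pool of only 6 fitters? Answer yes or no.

yes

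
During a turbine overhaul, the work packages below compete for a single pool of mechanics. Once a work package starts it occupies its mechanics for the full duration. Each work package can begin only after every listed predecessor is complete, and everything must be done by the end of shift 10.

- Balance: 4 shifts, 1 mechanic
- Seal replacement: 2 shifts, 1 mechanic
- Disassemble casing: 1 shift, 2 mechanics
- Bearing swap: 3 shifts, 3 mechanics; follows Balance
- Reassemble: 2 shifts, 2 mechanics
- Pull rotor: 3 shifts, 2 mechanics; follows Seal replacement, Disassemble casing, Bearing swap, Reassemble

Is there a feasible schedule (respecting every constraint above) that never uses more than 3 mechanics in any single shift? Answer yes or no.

no

The minimum achievable peak is 4; 3 < 4, so no feasible schedule stays within the cap.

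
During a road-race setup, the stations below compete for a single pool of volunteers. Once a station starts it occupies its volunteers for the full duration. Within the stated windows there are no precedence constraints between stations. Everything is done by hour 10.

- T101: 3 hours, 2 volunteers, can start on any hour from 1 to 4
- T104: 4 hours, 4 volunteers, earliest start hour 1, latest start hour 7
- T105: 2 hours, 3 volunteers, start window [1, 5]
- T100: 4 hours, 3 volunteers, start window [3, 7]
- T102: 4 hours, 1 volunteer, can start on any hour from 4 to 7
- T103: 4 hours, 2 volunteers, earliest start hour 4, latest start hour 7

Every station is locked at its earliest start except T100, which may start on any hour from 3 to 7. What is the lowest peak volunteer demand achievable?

9

T100@3: h1:9  h2:9  h3:9  h4:10  h5:6  h6:6  h7:3  h8:0  h9:0  h10:0 → peak 10
T100@4: h1:9  h2:9  h3:6  h4:10  h5:6  h6:6  h7:6  h8:0  h9:0  h10:0 → peak 10
T100@5: h1:9  h2:9  h3:6  h4:7  h5:6  h6:6  h7:6  h8:3  h9:0  h10:0 → peak 9
T100@6: h1:9  h2:9  h3:6  h4:7  h5:3  h6:6  h7:6  h8:3  h9:3  h10:0 → peak 9
T100@7: h1:9  h2:9  h3:6  h4:7  h5:3  h6:3  h7:6  h8:3  h9:3  h10:3 → peak 9
Best is T100@5, peak 9.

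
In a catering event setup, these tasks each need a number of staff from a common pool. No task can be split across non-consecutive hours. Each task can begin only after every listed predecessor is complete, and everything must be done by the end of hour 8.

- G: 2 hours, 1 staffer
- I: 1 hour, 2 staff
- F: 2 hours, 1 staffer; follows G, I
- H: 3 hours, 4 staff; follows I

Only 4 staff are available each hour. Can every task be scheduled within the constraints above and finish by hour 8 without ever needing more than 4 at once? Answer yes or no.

yes

Schedule G@1, I@1, F@3, H@5: h1:3  h2:1  h3:1  h4:1  h5:4  h6:4  h7:4  h8:0 — peak 4 ≤ 4.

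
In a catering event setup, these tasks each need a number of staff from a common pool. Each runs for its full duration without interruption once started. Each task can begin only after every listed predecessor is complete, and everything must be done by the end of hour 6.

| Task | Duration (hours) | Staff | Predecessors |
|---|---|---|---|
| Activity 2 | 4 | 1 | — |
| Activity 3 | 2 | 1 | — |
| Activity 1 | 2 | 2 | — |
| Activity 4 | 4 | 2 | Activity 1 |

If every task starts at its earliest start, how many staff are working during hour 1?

At early start, hour 1 has: Activity 2, Activity 3, Activity 1.
Demand: 1 + 1 + 2 = 4.

4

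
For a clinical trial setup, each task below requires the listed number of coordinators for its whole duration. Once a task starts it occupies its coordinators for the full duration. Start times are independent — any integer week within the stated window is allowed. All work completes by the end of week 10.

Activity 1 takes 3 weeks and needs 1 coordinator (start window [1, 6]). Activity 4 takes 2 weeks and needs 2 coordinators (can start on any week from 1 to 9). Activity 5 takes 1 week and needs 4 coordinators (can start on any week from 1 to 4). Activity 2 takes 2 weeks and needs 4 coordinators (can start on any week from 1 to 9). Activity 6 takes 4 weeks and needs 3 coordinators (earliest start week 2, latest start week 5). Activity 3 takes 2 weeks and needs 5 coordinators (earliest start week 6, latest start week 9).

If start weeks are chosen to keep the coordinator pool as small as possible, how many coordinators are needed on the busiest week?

Early-start (Activity 1@1, Activity 4@1, Activity 5@1, Activity 2@1, Activity 6@2, Activity 3@6) gives peak 11: w1:11  w2:10  w3:4  w4:3  w5:3  w6:5  w7:5  w8:0  w9:0  w10:0.
Shift Activity 4→4, Activity 2→2, Activity 6→4, Activity 3→8.
Schedule Activity 1@1, Activity 4@4, Activity 5@1, Activity 2@2, Activity 6@4, Activity 3@8: w1:5  w2:5  w3:5  w4:5  w5:5  w6:3  w7:3  w8:5  w9:5  w10:0 — peak 5.
Total coordinator-weeks = 41 over 10 weeks ⇒ peak ≥ ⌈41/10⌉ = 5, so 5 is optimal.

5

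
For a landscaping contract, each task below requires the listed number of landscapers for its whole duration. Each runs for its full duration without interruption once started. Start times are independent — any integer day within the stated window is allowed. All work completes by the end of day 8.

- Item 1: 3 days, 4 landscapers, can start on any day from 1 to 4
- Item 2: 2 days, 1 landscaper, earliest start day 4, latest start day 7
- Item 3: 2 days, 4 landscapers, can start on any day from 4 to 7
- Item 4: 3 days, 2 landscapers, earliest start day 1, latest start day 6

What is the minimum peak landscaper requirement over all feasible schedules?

Early-start (Item 1@1, Item 2@4, Item 3@4, Item 4@1) gives peak 6: d1:6  d2:6  d3:6  d4:5  d5:5  d6:0  d7:0  d8:0.
Shift Item 3→7, Item 4→4.
Schedule Item 1@1, Item 2@4, Item 3@7, Item 4@4: d1:4  d2:4  d3:4  d4:3  d5:3  d6:2  d7:4  d8:4 — peak 4.
Total landscaper-days = 28 over 8 days ⇒ peak ≥ ⌈28/8⌉ = 4, so 4 is optimal.

4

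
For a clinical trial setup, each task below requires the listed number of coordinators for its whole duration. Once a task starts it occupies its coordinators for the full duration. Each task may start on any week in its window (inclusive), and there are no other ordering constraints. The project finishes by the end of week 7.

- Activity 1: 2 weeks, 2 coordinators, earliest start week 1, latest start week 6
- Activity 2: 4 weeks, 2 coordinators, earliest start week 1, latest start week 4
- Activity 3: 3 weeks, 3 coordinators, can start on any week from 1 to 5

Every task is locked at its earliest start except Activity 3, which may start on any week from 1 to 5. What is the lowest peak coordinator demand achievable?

4

Activity 3@1: w1:7  w2:7  w3:5  w4:2  w5:0  w6:0  w7:0 → peak 7
Activity 3@2: w1:4  w2:7  w3:5  w4:5  w5:0  w6:0  w7:0 → peak 7
Activity 3@3: w1:4  w2:4  w3:5  w4:5  w5:3  w6:0  w7:0 → peak 5
Activity 3@4: w1:4  w2:4  w3:2  w4:5  w5:3  w6:3  w7:0 → peak 5
Activity 3@5: w1:4  w2:4  w3:2  w4:2  w5:3  w6:3  w7:3 → peak 4
Best is Activity 3@5, peak 4.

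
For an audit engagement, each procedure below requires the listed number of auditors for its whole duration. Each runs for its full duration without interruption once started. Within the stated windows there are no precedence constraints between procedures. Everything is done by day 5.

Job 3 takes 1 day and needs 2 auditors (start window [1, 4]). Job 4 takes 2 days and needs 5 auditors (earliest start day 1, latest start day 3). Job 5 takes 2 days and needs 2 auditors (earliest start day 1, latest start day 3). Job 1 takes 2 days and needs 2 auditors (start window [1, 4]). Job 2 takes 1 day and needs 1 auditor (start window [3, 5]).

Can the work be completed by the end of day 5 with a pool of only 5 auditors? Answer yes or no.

Schedule Job 3@3, Job 4@1, Job 5@3, Job 1@4, Job 2@3: d1:5  d2:5  d3:5  d4:4  d5:2 — peak 5 ≤ 5.

yes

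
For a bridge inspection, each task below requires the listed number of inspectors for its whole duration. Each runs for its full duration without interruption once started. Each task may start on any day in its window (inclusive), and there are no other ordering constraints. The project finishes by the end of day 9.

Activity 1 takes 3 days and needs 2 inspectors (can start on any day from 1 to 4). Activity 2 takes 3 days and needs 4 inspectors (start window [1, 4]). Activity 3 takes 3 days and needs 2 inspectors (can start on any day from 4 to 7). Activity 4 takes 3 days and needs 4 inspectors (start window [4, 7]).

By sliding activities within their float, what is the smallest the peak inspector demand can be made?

Early-start (Activity 1@1, Activity 2@1, Activity 3@4, Activity 4@4) gives peak 6: d1:6  d2:6  d3:6  d4:6  d5:6  d6:6  d7:0  d8:0  d9:0.
Shift Activity 1→4, Activity 4→7.
Schedule Activity 1@4, Activity 2@1, Activity 3@4, Activity 4@7: d1:4  d2:4  d3:4  d4:4  d5:4  d6:4  d7:4  d8:4  d9:4 — peak 4.
Total inspector-days = 36 over 9 days ⇒ peak ≥ ⌈36/9⌉ = 4, so 4 is optimal.

4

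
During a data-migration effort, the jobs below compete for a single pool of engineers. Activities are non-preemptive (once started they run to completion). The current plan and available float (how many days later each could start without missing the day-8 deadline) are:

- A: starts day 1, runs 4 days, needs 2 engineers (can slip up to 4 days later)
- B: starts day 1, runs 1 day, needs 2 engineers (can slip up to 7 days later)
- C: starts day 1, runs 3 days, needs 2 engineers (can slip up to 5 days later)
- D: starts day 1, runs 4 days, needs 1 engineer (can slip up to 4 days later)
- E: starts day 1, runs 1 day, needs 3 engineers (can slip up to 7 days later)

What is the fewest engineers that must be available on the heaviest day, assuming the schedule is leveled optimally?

4

Early-start (A@1, B@1, C@1, D@1, E@1) gives peak 10: d1:10  d2:5  d3:5  d4:3  d5:0  d6:0  d7:0  d8:0.
Shift C→2, D→5, E→5.
Schedule A@1, B@1, C@2, D@5, E@5: d1:4  d2:4  d3:4  d4:4  d5:4  d6:1  d7:1  d8:1 — peak 4.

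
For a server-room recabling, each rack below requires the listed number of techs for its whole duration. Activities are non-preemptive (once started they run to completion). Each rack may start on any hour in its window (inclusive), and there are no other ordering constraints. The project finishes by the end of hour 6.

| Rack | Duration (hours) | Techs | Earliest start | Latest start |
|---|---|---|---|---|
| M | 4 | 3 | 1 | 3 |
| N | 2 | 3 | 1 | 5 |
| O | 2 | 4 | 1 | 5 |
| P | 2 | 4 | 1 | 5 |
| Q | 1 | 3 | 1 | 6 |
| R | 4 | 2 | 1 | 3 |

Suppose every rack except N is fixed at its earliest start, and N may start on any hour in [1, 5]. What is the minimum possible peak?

N@1: h1:19  h2:16  h3:5  h4:5  h5:0  h6:0 → peak 19
N@2: h1:16  h2:16  h3:8  h4:5  h5:0  h6:0 → peak 16
N@3: h1:16  h2:13  h3:8  h4:8  h5:0  h6:0 → peak 16
N@4: h1:16  h2:13  h3:5  h4:8  h5:3  h6:0 → peak 16
N@5: h1:16  h2:13  h3:5  h4:5  h5:3  h6:3 → peak 16
Best is N@2, peak 16.

16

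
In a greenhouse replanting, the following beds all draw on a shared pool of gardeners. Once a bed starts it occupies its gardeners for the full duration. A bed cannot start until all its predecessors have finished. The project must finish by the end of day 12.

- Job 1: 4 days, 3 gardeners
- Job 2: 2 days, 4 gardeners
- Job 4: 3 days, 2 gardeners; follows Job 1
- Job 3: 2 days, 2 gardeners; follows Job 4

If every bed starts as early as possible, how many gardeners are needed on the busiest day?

Early-start schedule: Job 1@1, Job 2@1, Job 4@5, Job 3@8.
Load per day: day 1: 7, day 2: 7, day 3: 3, day 4: 3, day 5: 2, day 6: 2, day 7: 2, day 8: 2, day 9: 2, day 10: 0, day 11: 0, day 12: 0.
Peak is 7.

7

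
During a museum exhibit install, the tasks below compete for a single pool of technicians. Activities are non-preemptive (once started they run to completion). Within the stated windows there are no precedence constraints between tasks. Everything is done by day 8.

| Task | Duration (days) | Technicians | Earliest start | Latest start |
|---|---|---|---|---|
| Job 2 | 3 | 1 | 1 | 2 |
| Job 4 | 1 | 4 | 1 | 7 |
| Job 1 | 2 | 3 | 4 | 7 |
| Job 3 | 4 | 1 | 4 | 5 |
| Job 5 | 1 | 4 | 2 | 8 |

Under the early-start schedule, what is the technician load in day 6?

At early start, day 6 has: Job 3.
Demand: 1 = 1.

1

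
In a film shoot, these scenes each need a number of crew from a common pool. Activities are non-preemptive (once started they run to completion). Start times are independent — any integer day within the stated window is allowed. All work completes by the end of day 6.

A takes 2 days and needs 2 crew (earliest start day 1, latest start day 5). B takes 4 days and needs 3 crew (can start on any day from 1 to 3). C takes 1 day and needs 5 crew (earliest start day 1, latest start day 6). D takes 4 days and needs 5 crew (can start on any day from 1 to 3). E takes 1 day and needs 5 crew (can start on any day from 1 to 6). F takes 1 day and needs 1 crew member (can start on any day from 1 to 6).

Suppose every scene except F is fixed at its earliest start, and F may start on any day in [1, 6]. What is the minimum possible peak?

F@1: d1:21  d2:10  d3:8  d4:8  d5:0  d6:0 → peak 21
F@2: d1:20  d2:11  d3:8  d4:8  d5:0  d6:0 → peak 20
F@3: d1:20  d2:10  d3:9  d4:8  d5:0  d6:0 → peak 20
F@4: d1:20  d2:10  d3:8  d4:9  d5:0  d6:0 → peak 20
F@5: d1:20  d2:10  d3:8  d4:8  d5:1  d6:0 → peak 20
F@6: d1:20  d2:10  d3:8  d4:8  d5:0  d6:1 → peak 20
Best is F@2, peak 20.

20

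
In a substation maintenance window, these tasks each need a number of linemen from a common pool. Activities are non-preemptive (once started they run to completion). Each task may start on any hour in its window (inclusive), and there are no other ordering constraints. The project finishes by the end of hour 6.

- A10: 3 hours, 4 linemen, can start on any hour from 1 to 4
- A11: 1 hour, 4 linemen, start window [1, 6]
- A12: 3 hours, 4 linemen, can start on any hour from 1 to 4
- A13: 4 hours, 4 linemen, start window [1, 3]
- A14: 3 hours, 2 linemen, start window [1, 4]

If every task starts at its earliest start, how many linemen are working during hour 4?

4

At early start, hour 4 has: A13.
Demand: 4 = 4.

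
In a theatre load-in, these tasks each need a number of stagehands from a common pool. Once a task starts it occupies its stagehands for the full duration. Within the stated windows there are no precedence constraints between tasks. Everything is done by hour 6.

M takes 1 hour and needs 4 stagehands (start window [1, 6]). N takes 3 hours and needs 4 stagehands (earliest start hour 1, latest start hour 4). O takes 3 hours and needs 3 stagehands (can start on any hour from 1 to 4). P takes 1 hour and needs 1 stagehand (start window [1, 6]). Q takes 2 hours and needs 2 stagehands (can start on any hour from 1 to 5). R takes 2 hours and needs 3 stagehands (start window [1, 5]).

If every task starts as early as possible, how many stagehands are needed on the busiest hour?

Early-start schedule: M@1, N@1, O@1, P@1, Q@1, R@1.
Load per hour: hour 1: 17, hour 2: 12, hour 3: 7, hour 4: 0, hour 5: 0, hour 6: 0.
Peak is 17.

17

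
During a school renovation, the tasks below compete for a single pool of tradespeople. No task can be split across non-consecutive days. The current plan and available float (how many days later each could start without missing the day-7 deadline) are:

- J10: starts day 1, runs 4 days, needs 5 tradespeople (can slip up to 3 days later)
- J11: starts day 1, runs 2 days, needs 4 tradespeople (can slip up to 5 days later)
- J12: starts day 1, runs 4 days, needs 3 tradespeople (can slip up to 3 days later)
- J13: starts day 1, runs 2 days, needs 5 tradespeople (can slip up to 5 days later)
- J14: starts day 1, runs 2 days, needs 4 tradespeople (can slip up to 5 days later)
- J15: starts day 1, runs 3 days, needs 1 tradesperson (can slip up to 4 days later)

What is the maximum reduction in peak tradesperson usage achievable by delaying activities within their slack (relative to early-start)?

Early-start peak: d1:22  d2:22  d3:9  d4:8  d5:0  d6:0  d7:0 ⇒ 22.
Leveled (J10@1, J11@5, J12@3, J13@1, J14@5, J15@1): d1:11  d2:11  d3:9  d4:8  d5:11  d6:11  d7:0 ⇒ 11.
Reduction 22 − 11 = 11.

11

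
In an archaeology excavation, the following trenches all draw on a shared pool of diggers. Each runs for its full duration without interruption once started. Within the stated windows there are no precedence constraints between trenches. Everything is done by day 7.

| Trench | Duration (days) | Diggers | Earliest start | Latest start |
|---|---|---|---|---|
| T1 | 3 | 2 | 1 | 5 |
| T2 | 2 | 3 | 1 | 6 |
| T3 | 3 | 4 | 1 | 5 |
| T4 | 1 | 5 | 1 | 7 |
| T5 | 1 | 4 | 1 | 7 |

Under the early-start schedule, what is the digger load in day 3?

At early start, day 3 has: T1, T3.
Demand: 2 + 4 = 6.

6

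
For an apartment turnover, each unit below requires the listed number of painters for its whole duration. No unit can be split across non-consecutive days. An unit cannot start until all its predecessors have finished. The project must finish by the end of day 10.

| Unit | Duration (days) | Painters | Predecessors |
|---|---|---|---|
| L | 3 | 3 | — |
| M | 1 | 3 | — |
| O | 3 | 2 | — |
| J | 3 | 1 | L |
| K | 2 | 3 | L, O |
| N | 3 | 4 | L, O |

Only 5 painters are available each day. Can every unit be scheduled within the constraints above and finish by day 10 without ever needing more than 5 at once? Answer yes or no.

Schedule L@1, M@4, O@1, J@4, K@5, N@7: d1:5  d2:5  d3:5  d4:4  d5:4  d6:4  d7:4  d8:4  d9:4  d10:0 — peak 5 ≤ 5.

yes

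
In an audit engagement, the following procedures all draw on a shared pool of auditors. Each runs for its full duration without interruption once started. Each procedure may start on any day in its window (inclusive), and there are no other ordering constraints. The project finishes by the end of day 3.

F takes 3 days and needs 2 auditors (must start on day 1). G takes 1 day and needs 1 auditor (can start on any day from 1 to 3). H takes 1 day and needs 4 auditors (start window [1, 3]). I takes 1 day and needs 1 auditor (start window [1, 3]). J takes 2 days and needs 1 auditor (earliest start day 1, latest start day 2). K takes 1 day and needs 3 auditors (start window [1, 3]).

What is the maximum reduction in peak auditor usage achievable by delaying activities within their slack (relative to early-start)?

6

Early-start peak: d1:12  d2:3  d3:2 ⇒ 12.
Leveled (F@1, G@1, H@3, I@1, J@1, K@2): d1:5  d2:6  d3:6 ⇒ 6.
Reduction 12 − 6 = 6.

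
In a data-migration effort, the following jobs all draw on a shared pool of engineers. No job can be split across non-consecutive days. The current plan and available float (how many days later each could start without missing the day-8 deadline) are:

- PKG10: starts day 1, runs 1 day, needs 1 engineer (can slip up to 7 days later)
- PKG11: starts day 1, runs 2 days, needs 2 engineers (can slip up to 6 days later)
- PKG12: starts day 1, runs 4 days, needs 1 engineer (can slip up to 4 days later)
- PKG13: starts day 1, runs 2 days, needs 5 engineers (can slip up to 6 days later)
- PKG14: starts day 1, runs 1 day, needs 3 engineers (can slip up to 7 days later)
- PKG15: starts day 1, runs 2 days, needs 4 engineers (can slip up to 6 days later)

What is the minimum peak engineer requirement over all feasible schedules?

5

Early-start (PKG10@1, PKG11@1, PKG12@1, PKG13@1, PKG14@1, PKG15@1) gives peak 16: d1:16  d2:12  d3:1  d4:1  d5:0  d6:0  d7:0  d8:0.
Shift PKG13→5, PKG14→3, PKG15→7.
Schedule PKG10@1, PKG11@1, PKG12@1, PKG13@5, PKG14@3, PKG15@7: d1:4  d2:3  d3:4  d4:1  d5:5  d6:5  d7:4  d8:4 — peak 5.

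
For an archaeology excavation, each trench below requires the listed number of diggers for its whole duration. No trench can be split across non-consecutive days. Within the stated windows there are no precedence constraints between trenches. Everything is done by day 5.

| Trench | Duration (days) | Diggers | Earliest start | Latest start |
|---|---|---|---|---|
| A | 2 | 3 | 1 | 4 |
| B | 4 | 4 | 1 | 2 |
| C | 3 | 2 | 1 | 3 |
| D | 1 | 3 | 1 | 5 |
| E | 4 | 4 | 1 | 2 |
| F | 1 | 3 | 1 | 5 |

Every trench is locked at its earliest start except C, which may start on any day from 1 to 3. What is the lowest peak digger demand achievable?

17

C@1: d1:19  d2:13  d3:10  d4:8  d5:0 → peak 19
C@2: d1:17  d2:13  d3:10  d4:10  d5:0 → peak 17
C@3: d1:17  d2:11  d3:10  d4:10  d5:2 → peak 17
Best is C@2, peak 17.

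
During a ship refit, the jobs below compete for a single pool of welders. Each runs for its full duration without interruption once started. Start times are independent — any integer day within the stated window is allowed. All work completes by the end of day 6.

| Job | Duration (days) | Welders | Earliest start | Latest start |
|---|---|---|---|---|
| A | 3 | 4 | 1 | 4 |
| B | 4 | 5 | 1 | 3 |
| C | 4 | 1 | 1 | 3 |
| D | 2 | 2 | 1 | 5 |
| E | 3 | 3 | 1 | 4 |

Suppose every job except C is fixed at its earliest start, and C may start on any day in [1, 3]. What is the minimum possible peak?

14

C@1: d1:15  d2:15  d3:13  d4:6  d5:0  d6:0 → peak 15
C@2: d1:14  d2:15  d3:13  d4:6  d5:1  d6:0 → peak 15
C@3: d1:14  d2:14  d3:13  d4:6  d5:1  d6:1 → peak 14
Best is C@3, peak 14.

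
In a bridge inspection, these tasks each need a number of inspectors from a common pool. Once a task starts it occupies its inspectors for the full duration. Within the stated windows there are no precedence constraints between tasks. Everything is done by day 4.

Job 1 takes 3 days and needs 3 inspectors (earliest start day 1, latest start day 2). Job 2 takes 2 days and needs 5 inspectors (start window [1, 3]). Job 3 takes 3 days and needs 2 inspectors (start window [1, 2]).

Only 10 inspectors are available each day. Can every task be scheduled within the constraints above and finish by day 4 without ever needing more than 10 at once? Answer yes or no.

yes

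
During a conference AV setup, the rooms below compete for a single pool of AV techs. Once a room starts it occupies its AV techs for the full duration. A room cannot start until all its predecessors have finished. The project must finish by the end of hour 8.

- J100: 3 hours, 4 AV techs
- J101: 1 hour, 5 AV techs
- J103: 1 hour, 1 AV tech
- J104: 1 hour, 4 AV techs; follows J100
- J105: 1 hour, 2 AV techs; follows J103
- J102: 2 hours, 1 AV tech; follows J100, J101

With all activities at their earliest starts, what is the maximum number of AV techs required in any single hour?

10

Early-start schedule: J100@1, J101@1, J103@1, J104@4, J105@2, J102@4.
Load per hour: hour 1: 10, hour 2: 6, hour 3: 4, hour 4: 5, hour 5: 1, hour 6: 0, hour 7: 0, hour 8: 0.
Peak is 10.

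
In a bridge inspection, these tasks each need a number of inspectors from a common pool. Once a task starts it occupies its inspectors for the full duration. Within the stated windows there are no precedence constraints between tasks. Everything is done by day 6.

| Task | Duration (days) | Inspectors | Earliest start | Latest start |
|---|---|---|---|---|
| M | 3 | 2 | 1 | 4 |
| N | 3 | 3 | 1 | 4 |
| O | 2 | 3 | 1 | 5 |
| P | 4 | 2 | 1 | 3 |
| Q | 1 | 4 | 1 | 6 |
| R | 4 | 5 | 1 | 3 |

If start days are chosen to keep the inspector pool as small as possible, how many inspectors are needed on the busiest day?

10

Early-start (M@1, N@1, O@1, P@1, Q@1, R@1) gives peak 19: d1:19  d2:15  d3:12  d4:7  d5:0  d6:0.
Shift N→4, P→2, R→3.
Schedule M@1, N@4, O@1, P@2, Q@1, R@3: d1:9  d2:7  d3:9  d4:10  d5:10  d6:8 — peak 10.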